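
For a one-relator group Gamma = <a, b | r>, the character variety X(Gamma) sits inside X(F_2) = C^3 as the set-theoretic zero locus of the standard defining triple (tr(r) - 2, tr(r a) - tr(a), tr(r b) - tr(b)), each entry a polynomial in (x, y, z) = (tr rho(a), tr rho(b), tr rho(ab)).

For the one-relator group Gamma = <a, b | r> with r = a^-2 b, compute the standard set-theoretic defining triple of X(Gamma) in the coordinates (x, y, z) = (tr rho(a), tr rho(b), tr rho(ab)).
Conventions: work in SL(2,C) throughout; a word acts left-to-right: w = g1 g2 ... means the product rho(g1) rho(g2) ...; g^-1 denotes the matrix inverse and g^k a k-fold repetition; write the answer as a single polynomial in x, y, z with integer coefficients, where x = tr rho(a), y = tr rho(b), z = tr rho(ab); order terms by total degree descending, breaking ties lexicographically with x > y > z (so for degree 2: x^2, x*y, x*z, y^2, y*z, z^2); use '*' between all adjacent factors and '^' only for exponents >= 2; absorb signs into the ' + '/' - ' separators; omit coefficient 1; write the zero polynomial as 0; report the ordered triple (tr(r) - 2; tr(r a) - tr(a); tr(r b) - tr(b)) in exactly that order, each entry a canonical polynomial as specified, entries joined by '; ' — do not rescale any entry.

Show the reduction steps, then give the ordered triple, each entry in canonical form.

tr(b a^-1) = tr(b)*tr(a) - tr(b a)   [inverse elimination on a] = x*y - z
tr(a^-2 b) = tr(b a^-1)*tr(a) - tr(b)   [inverse elimination on a] = x^2*y - x*z - y
use: tr(b^2) = tr(b)*tr(b) - tr(1)   [square of b] = y^2 - 2
tr(b^2 a) = tr(b)*tr(a b) - tr(a)   [square of b] = y*z - x
tr(a^-1 b^2) = tr(b^2)*tr(a) - tr(b^2 a)   [inverse elimination on a] = x*y^2 - y*z - x
tr(a^-2 b^2) = tr(a^-1 b^2)*tr(a) - tr(a^-1 b^2 a)   [inverse elimination on a] = x^2*y^2 - x*y*z - x^2 - y^2 + 2
assemble the triple (tr(r) - 2; tr(r a) - x; tr(r b) - y)

x^2*y - x*z - y - 2; x*y - x - z; x^2*y^2 - x*y*z - x^2 - y^2 - y + 2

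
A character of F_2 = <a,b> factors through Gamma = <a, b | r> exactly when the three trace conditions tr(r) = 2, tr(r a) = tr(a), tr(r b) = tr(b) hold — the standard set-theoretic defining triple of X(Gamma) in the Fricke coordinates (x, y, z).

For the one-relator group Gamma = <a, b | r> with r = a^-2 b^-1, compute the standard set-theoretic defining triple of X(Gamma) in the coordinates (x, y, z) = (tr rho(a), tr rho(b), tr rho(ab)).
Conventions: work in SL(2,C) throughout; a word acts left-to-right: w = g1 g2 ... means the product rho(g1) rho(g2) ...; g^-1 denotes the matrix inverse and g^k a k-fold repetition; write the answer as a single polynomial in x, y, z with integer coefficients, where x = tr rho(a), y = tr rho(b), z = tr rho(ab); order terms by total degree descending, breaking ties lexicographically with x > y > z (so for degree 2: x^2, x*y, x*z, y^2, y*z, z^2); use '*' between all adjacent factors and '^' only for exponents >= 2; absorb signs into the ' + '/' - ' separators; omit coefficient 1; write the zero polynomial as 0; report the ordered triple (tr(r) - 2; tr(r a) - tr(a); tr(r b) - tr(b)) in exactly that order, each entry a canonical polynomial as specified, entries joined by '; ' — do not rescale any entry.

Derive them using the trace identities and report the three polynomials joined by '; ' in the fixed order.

x*z - y - 2; -x + z; x^2 - y - 2

so trace(a^-1) = trace(a) = x
reduce: trace(a^-1 b) = trace(b) trace(a) - trace(b a)  (eliminate a^-1) = x*y - z
trace(b^-1 a^-1) = trace(a^-1) trace(b) - trace(a^-1 b)  (eliminate b^-1) = z
trace(a^-2 b^-1) = trace(b^-1 a^-1) trace(a) - trace(b^-1)  (eliminate a^-1) = x*z - y
so trace(a^-2) = trace(a^-1) trace(a) - trace(1) = x^2 - 2
assemble the triple (trace(r) - 2; trace(r a) - x; trace(r b) - y)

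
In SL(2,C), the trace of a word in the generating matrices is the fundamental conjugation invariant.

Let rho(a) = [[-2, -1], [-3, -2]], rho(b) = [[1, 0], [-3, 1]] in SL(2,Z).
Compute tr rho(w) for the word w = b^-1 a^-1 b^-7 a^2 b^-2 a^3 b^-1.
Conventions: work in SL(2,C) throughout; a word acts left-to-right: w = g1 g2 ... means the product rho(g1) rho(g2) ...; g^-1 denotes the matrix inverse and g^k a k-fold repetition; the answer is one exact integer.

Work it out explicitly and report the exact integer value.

-67096

rho(b^-1) = [[1, 0], [3, 1]]
... * rho(a^-1) = [[-2, 1], [3, -2]]  ->  [[-2, 1], [-3, 1]]
... * rho(b^-1) = [[1, 0], [3, 1]]  ->  [[1, 1], [0, 1]]
... * rho(b^-1) = [[1, 0], [3, 1]]  ->  [[4, 1], [3, 1]]
... * rho(b^-1) = [[1, 0], [3, 1]]  ->  [[7, 1], [6, 1]]
... * rho(b^-1) = [[1, 0], [3, 1]]  ->  [[10, 1], [9, 1]]
... * rho(b^-1) = [[1, 0], [3, 1]]  ->  [[13, 1], [12, 1]]
... * rho(b^-1) = [[1, 0], [3, 1]]  ->  [[16, 1], [15, 1]]
... * rho(b^-1) = [[1, 0], [3, 1]]  ->  [[19, 1], [18, 1]]
... * rho(a) = [[-2, -1], [-3, -2]]  ->  [[-41, -21], [-39, -20]]
... * rho(a) = [[-2, -1], [-3, -2]]  ->  [[145, 83], [138, 79]]
... * rho(b^-1) = [[1, 0], [3, 1]]  ->  [[394, 83], [375, 79]]
... * rho(b^-1) = [[1, 0], [3, 1]]  ->  [[643, 83], [612, 79]]
... * rho(a) = [[-2, -1], [-3, -2]]  ->  [[-1535, -809], [-1461, -770]]
... * rho(a) = [[-2, -1], [-3, -2]]  ->  [[5497, 3153], [5232, 3001]]
... * rho(a) = [[-2, -1], [-3, -2]]  ->  [[-20453, -11803], [-19467, -11234]]
... * rho(b^-1) = [[1, 0], [3, 1]]  ->  [[-55862, -11803], [-53169, -11234]]
tr = -55862 + -11234 = -67096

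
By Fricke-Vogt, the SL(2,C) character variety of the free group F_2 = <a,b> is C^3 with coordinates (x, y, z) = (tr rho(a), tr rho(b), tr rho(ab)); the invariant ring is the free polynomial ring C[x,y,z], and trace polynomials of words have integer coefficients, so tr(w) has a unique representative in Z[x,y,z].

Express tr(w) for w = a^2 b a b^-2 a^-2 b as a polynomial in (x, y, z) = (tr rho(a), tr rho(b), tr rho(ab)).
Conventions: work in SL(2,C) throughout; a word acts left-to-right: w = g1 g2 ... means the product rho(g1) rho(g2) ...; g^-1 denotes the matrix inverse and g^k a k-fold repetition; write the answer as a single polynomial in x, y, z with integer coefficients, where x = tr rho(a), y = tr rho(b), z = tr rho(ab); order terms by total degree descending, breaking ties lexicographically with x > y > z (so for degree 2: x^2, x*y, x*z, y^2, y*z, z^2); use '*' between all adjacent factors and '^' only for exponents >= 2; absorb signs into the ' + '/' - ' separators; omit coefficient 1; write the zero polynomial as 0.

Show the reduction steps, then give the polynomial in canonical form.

-x^3*y^2*z^2 + x^4*y*z + 2*x^2*y^3*z + x^2*y*z^3 - x^3*y^2 - x*y^4 - x*y^2*z^2 - 5*x^2*y*z + x^3 + 5*x*y^2 + x*z^2 - 3*x

so trace(b^2 a) = trace(b) trace(a b) - trace(a)  (reduce the b square) = y*z - x
trace(b^2) = trace(b) trace(b) - trace(1)  (reduce the b square) = y^2 - 2
trace(b a^2 b) = trace(a) trace(b^2 a) - trace(b^2)  (reduce the a square) = x*y*z - x^2 - y^2 + 2
so trace(b a b a) = trace(a b) trace(a b) - trace(1)  (split on a) = z^2 - 2
so trace(a^2 b a b) = trace(a) trace(b a b a) - trace(b a b)  (reduce the a square) = x*z^2 - y*z - x
reduce: trace(a b a) = trace(a) trace(b a) - trace(b)  (reduce the a square) = x*z - y
trace(a^2 b a) = trace(a) trace(a b a) - trace(a b)  (reduce the a square) = x^2*z - x*y - z
so trace(b a^2 b a b) = trace(b) trace(a^2 b a b) - trace(a^2 b a)  (reduce the b square) = x*y*z^2 - x^2*z - y^2*z + z
trace(b a b a b a) = trace(b a) trace(b a b a) - trace(b^-1 a^-1)  (split on b) = z^3 - 3*z
reduce: trace(b a b a b) = trace(b) trace(a b a b) - trace(a b a)  (reduce the b square) = y*z^2 - x*z - y
so trace(b a^2 b a b a) = trace(a) trace(b a b a b a) - trace(b a b a b)  (reduce the a square) = x*z^3 - y*z^2 - 2*x*z + y
trace(a^-1 b a^2 b a b) = trace(b a^2 b a b) trace(a) - trace(b a^2 b a b a)  (eliminate a^-1) = x^2*y*z^2 - x^3*z - x*y^2*z - x*z^3 + y*z^2 + 3*x*z - y
trace(b^-1 a^-1 b a^2 b a) = trace(a^-1 b a^2 b a) trace(b) - trace(a^-1 b a^2 b a b)  (eliminate b^-1) = -x^2*y*z^2 + x^3*z + 2*x*y^2*z + x*z^3 - x^2*y - y^3 - y*z^2 - 3*x*z + 3*y
trace(a^-1 b a^2 b a b^-2) = trace(b^-1 a^-1 b a^2 b a) trace(b) - trace(b^-1 a^-1 b a^2 b a b)  (eliminate b^-1) = -x^2*y^2*z^2 + x^3*y*z + 2*x*y^3*z + x*y*z^3 - x^2*y^2 - y^4 - y^2*z^2 - 4*x*y*z + x^2 + 4*y^2 - 2
trace(a^2 b a b^-1) = trace(a^2 b a) trace(b) - trace(a^2 b a b)  (eliminate b^-1) = x^2*y*z - x*y^2 - x*z^2 + x
reduce: trace(a^2 b a b^-2 a^-2 b) = trace(a^-1 b a^2 b a b^-2) trace(a) - trace(a^-1 b a^2 b a b^-2 a)  (eliminate a^-1) = -x^3*y^2*z^2 + x^4*y*z + 2*x^2*y^3*z + x^2*y*z^3 - x^3*y^2 - x*y^4 - x*y^2*z^2 - 5*x^2*y*z + x^3 + 5*x*y^2 + x*z^2 - 3*x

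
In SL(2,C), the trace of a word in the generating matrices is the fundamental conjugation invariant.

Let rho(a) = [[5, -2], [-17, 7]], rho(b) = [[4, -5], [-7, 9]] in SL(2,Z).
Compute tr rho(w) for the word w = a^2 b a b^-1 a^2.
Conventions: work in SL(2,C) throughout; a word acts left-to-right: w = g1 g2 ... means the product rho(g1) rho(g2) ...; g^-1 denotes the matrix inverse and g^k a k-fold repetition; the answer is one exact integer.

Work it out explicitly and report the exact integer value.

-8349612

rho(a) = [[5, -2], [-17, 7]]
... * rho(a) = [[5, -2], [-17, 7]]  ->  [[59, -24], [-204, 83]]
... * rho(b) = [[4, -5], [-7, 9]]  ->  [[404, -511], [-1397, 1767]]
... * rho(a) = [[5, -2], [-17, 7]]  ->  [[10707, -4385], [-37024, 15163]]
... * rho(b^-1) = [[9, 5], [7, 4]]  ->  [[65668, 35995], [-227075, -124468]]
... * rho(a) = [[5, -2], [-17, 7]]  ->  [[-283575, 120629], [980581, -417126]]
... * rho(a) = [[5, -2], [-17, 7]]  ->  [[-3468568, 1411553], [11994047, -4881044]]
tr = -3468568 + -4881044 = -8349612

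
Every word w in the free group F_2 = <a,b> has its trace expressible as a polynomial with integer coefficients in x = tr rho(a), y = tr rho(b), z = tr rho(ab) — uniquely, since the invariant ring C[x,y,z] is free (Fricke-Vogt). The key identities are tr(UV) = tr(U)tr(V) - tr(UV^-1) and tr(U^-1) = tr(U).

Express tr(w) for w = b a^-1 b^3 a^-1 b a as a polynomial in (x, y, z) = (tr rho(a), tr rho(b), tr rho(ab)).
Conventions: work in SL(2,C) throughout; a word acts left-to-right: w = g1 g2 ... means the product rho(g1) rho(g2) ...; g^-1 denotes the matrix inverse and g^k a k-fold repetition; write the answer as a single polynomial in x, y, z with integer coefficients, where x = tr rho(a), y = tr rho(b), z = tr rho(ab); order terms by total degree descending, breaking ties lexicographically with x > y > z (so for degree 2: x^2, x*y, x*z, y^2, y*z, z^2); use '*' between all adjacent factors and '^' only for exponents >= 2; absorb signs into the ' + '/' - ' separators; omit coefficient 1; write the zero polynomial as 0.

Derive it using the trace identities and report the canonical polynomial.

x^2*y^4*z - x^3*y^3 - 2*x*y^3*z^2 - x^2*y^2*z + y^2*z^3 + 2*x^3*y + 2*x*y^3 + 3*x*y*z^2 - x^2*z - 2*y^2*z - z^3 - 5*x*y + 3*z

and trace(b a b) = trace(b) trace(a b) - trace(a) = y*z - x
next, trace(b a b^2) = trace(b) trace(b a b) - trace(b a) = y^2*z - x*y - z
trace(b a b^3) = trace(b) trace(b a b^2) - trace(b a b) = y^3*z - x*y^2 - 2*y*z + x
trace(b a b^4) = trace(b) trace(b a b^3) - trace(b a b^2) = y^4*z - x*y^3 - 3*y^2*z + 2*x*y + z
next, trace(a b a b) = trace(b a) trace(b a) - trace(1)   [split at repeated b] = z^2 - 2
next, trace(a b a) = trace(a) trace(b a) - trace(b) = x*z - y
next, trace(b a b a b) = trace(b) trace(a b a b) - trace(a b a) = y*z^2 - x*z - y
next, trace(b^2 a b a b) = trace(b) trace(b a b a b) - trace(b a b a) = y^2*z^2 - x*y*z - y^2 - z^2 + 2
next, trace(b a b^4 a) = trace(b) trace(b^2 a b a b) - trace(b^2 a b a) = y^3*z^2 - x*y^2*z - y^3 - 2*y*z^2 + x*z + 3*y
and trace(b^3 a^-1 b a b) = trace(b a b^4) trace(a) - trace(b a b^4 a) = x*y^4*z - x^2*y^3 - y^3*z^2 - 2*x*y^2*z + 2*x^2*y + y^3 + 2*y*z^2 - 3*y
trace(a b a b a b) = trace(b a b a) trace(b a) - trace(a b)   [split at repeated b] = z^3 - 3*z
trace(a b a b a) = trace(a) trace(b a b a) - trace(b a b) = x*z^2 - y*z - x
trace(a b a b a b^2) = trace(b) trace(a b a b a b) - trace(a b a b a) = y*z^3 - x*z^2 - 2*y*z + x
next, trace(b a b a b^3 a) = trace(b) trace(a b a b a b^2) - trace(a b a b a b) = y^2*z^3 - x*y*z^2 - 2*y^2*z - z^3 + x*y + 3*z
next, trace(b^3 a^-1 b a b a) = trace(b a b a b^3) trace(a) - trace(b a b a b^3 a) = x*y^3*z^2 - x^2*y^2*z - y^2*z^3 - x*y^3 - x*y*z^2 + x^2*z + 2*y^2*z + z^3 + 2*x*y - 3*z
trace(b a^-1 b^3 a^-1 b a) = trace(b^3 a^-1 b a b) trace(a) - trace(b^3 a^-1 b a b a) = x^2*y^4*z - x^3*y^3 - 2*x*y^3*z^2 - x^2*y^2*z + y^2*z^3 + 2*x^3*y + 2*x*y^3 + 3*x*y*z^2 - x^2*z - 2*y^2*z - z^3 - 5*x*y + 3*z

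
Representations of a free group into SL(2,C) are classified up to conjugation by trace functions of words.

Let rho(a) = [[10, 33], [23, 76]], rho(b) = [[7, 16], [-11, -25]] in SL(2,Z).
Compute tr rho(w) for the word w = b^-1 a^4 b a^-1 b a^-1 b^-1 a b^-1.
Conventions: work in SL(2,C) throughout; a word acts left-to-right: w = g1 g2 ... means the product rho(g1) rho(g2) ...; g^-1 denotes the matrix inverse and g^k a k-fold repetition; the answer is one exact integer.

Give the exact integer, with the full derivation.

rho(b^-1) = [[-25, -16], [11, 7]]
... * rho(a) = [[10, 33], [23, 76]]  ->  [[-618, -2041], [271, 895]]
... * rho(a) = [[10, 33], [23, 76]]  ->  [[-53123, -175510], [23295, 76963]]
... * rho(a) = [[10, 33], [23, 76]]  ->  [[-4567960, -15091819], [2003099, 6617923]]
... * rho(a) = [[10, 33], [23, 76]]  ->  [[-392791437, -1297720924], [172243219, 569064415]]
... * rho(b) = [[7, 16], [-11, -25]]  ->  [[11525390105, 26158360108], [-5054006032, -11470718871]]
... * rho(a^-1) = [[76, -33], [-23, 10]]  ->  [[274287365496, -118754272385], [-120277924399, 52075010346]]
... * rho(b) = [[7, 16], [-11, -25]]  ->  [[3226308554707, 7357454657561], [-1414770584599, -3226322049034]]
... * rho(a^-1) = [[76, -33], [-23, 10]]  ->  [[75977993033829, -32893635729721], [-33317157301742, 14424208801427]]
... * rho(b^-1) = [[-25, -16], [11, 7]]  ->  [[-2261279818872656, -1445903338649311], [991595229359247, 634043978437861]]
... * rho(a) = [[10, 33], [23, 76]]  ->  [[-55868574977660713, -184510887760145284], [24498963797663273, 80909984930132587]]
... * rho(b^-1) = [[-25, -16], [11, 7]]  ->  [[-632905390920080299, -397679014678445580], [277535739289876632, 174386473748315741]]
tr = -632905390920080299 + 174386473748315741 = -458518917171764558

-458518917171764558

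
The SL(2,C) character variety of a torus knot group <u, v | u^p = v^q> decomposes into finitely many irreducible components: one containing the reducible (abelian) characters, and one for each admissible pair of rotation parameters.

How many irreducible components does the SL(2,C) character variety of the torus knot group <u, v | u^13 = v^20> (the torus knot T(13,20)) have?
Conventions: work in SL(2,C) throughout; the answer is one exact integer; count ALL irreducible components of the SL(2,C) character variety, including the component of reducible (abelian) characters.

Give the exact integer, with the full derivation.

For T(13,20): irreducibility forces the central element u^13 = v^20 to one of +I, -I.
On an irreducible component, tr(u) is locked at 2*cos(pi*alpha/13) for some alpha in 1..12, and tr(v) at 2*cos(pi*beta/20) for some beta in 1..19.
The two central values (-1)^alpha I and (-1)^beta I must be the same matrix, so alpha and beta share a parity.
Counting: 6 odd alphas x 10 odd betas + 6 even alphas x 9 even betas = 60 + 54 = 114.
That is 114 components of irreducible characters, and with the reducible (abelian) component the total is 115.

115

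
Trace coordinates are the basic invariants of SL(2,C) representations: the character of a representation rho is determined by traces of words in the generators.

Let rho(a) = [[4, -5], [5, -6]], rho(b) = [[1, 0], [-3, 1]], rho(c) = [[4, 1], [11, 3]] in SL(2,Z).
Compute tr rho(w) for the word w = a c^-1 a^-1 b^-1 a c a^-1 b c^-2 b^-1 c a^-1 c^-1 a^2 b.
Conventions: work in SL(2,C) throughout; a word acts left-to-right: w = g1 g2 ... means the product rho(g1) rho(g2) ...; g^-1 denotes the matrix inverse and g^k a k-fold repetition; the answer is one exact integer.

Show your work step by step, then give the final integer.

rho(a) = [[4, -5], [5, -6]]
... * rho(c^-1) = [[3, -1], [-11, 4]]  ->  [[67, -24], [81, -29]]
... * rho(a^-1) = [[-6, 5], [-5, 4]]  ->  [[-282, 239], [-341, 289]]
... * rho(b^-1) = [[1, 0], [3, 1]]  ->  [[435, 239], [526, 289]]
... * rho(a) = [[4, -5], [5, -6]]  ->  [[2935, -3609], [3549, -4364]]
... * rho(c) = [[4, 1], [11, 3]]  ->  [[-27959, -7892], [-33808, -9543]]
... * rho(a^-1) = [[-6, 5], [-5, 4]]  ->  [[207214, -171363], [250563, -207212]]
... * rho(b) = [[1, 0], [-3, 1]]  ->  [[721303, -171363], [872199, -207212]]
... * rho(c^-1) = [[3, -1], [-11, 4]]  ->  [[4048902, -1406755], [4895929, -1701047]]
... * rho(c^-1) = [[3, -1], [-11, 4]]  ->  [[27621011, -9675922], [33399304, -11700117]]
... * rho(b^-1) = [[1, 0], [3, 1]]  ->  [[-1406755, -9675922], [-1701047, -11700117]]
... * rho(c) = [[4, 1], [11, 3]]  ->  [[-112062162, -30434521], [-135505475, -36801398]]
... * rho(a^-1) = [[-6, 5], [-5, 4]]  ->  [[824545577, -682048894], [997039840, -824732967]]
... * rho(c^-1) = [[3, -1], [-11, 4]]  ->  [[9976174565, -3552741153], [12063182157, -4295971708]]
... * rho(a) = [[4, -5], [5, -6]]  ->  [[22140992495, -28564425907], [26772870088, -34540080537]]
... * rho(a) = [[4, -5], [5, -6]]  ->  [[-54258159555, 60681592967], [-65608922333, 73376132782]]
... * rho(b) = [[1, 0], [-3, 1]]  ->  [[-236302938456, 60681592967], [-285737320679, 73376132782]]
tr = -236302938456 + 73376132782 = -162926805674

-162926805674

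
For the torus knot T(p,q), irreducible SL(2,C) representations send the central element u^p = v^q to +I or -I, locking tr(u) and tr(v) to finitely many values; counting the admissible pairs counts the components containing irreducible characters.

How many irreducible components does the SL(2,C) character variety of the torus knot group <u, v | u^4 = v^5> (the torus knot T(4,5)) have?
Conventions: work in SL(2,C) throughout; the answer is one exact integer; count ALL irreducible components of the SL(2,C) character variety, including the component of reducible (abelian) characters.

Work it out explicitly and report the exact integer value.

7

Gamma = < u, v | u^4 = v^5 > (torus knot T(4,5)); the central element u^4 = v^5 acts as +I or -I in any irreducible SL(2,C) representation.
On an irreducible component, tr(u) is locked at 2*cos(pi*alpha/4) for some alpha in 1..3, and tr(v) at 2*cos(pi*beta/5) for some beta in 1..4.
u^4 = (-1)^alpha I and v^5 = (-1)^beta I must agree, so alpha and beta have equal parity.
Counting: 2 odd alphas x 2 odd betas + 1 even alphas x 2 even betas = 4 + 2 = 6.
Total: 6 irreducible-character components + 1 reducible (abelian) component = 7.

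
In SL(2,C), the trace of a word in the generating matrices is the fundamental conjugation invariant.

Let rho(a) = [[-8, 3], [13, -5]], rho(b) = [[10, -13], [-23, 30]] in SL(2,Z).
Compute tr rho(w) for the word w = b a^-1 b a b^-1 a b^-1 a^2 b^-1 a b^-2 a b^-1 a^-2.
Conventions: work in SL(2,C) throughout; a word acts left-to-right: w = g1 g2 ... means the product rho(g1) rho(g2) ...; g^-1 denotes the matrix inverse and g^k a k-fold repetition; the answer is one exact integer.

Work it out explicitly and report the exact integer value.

rho(b) = [[10, -13], [-23, 30]]
... * rho(a^-1) = [[-5, -3], [-13, -8]]  ->  [[119, 74], [-275, -171]]
... * rho(b) = [[10, -13], [-23, 30]]  ->  [[-512, 673], [1183, -1555]]
... * rho(a) = [[-8, 3], [13, -5]]  ->  [[12845, -4901], [-29679, 11324]]
... * rho(b^-1) = [[30, 13], [23, 10]]  ->  [[272627, 117975], [-629918, -272587]]
... * rho(a) = [[-8, 3], [13, -5]]  ->  [[-647341, 228006], [1495713, -526819]]
... * rho(b^-1) = [[30, 13], [23, 10]]  ->  [[-14176092, -6135373], [32754553, 14176079]]
... * rho(a) = [[-8, 3], [13, -5]]  ->  [[33648887, -11851411], [-77747397, 27383264]]
... * rho(a) = [[-8, 3], [13, -5]]  ->  [[-423259439, 160203716], [977961608, -370158511]]
... * rho(b^-1) = [[30, 13], [23, 10]]  ->  [[-9013097702, -3900335547], [20825202487, 9011915794]]
... * rho(a) = [[-8, 3], [13, -5]]  ->  [[21400419505, -7537615371], [-49446714574, 17416028491]]
... * rho(b^-1) = [[30, 13], [23, 10]]  ->  [[468647431617, 202829299855], [-1082832781927, -468647004552]]
... * rho(b^-1) = [[30, 13], [23, 10]]  ->  [[18724496845175, 8120709609571], [-43263864562506, -18763296210571]]
... * rho(a) = [[-8, 3], [13, -5]]  ->  [[-44226749836977, 15569942487670], [102188065762625, -35975112634663]]
... * rho(b^-1) = [[30, 13], [23, 10]]  ->  [[-968693817892900, -419248323004001], [2238214382281501, 968693728567495]]
... * rho(a^-1) = [[-5, -3], [-13, -8]]  ->  [[10293697288516513, 6260068037710708], [-23784090382784940, -14464192975384463]]
... * rho(a^-1) = [[-5, -3], [-13, -8]]  ->  [[-132849370932821769, -80961636167235203], [306954960593922719, 187065814951430524]]
tr = -132849370932821769 + 187065814951430524 = 54216444018608755

54216444018608755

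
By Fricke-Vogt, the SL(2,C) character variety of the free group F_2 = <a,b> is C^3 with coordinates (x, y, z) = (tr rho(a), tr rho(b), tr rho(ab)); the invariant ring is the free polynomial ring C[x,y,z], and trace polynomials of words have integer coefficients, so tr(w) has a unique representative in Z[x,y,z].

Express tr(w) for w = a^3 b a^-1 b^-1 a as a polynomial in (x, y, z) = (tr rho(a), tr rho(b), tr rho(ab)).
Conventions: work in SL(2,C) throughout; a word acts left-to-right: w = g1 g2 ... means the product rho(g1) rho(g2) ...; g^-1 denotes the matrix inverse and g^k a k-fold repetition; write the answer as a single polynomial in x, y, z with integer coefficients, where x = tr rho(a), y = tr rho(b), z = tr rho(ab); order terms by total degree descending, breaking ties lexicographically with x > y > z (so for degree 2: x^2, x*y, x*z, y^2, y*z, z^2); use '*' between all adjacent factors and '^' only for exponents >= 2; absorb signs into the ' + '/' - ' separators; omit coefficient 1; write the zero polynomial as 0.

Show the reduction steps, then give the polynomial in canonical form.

-x^4*y*z + x^5 + x^3*y^2 + x^3*z^2 + 2*x^2*y*z - 5*x^3 - 2*x*y^2 - 2*x*z^2 + 5*x

apply: tr(a^2) = tr(a)*tr(a) - tr(1) = x^2 - 2
tr(a^3) = tr(a)*tr(a^2) - tr(a) = x^3 - 3*x
use: tr(a^4) = tr(a)*tr(a^3) - tr(a^2) = x^4 - 4*x^2 + 2
tr(a b a) = tr(a)*tr(b a) - tr(b) = x*z - y
tr(a^2 b a) = tr(a)*tr(a b a) - tr(a b) = x^2*z - x*y - z
use: tr(b a^4) = tr(a)*tr(a^2 b a) - tr(a^2 b) = x^3*z - x^2*y - 2*x*z + y
tr(a^4 b a) = tr(a)*tr(b a^4) - tr(b a^3) = x^4*z - x^3*y - 3*x^2*z + 2*x*y + z
tr(b a b a) = tr(a b)*tr(a b) - tr(1)   [split at repeated a] = z^2 - 2
tr(b a b) = tr(b)*tr(a b) - tr(a) = y*z - x
apply: tr(b a b a^2) = tr(a)*tr(b a b a) - tr(b a b) = x*z^2 - y*z - x
apply: tr(a b a b a^2) = tr(a)*tr(b a b a^2) - tr(b a b a) = x^2*z^2 - x*y*z - x^2 - z^2 + 2
tr(a^4 b a b) = tr(a)*tr(a b a b a^2) - tr(a b a b a) = x^3*z^2 - x^2*y*z - x^3 - 2*x*z^2 + y*z + 3*x
apply: tr(b^-1 a^4 b a) = tr(a^4 b a)*tr(b) - tr(a^4 b a b) = x^4*y*z - x^3*y^2 - x^3*z^2 - 2*x^2*y*z + x^3 + 2*x*y^2 + 2*x*z^2 - 3*x
tr(a^3 b a^-1 b^-1 a) = tr(b^-1 a^4 b)*tr(a) - tr(b^-1 a^4 b a) = -x^4*y*z + x^5 + x^3*y^2 + x^3*z^2 + 2*x^2*y*z - 5*x^3 - 2*x*y^2 - 2*x*z^2 + 5*x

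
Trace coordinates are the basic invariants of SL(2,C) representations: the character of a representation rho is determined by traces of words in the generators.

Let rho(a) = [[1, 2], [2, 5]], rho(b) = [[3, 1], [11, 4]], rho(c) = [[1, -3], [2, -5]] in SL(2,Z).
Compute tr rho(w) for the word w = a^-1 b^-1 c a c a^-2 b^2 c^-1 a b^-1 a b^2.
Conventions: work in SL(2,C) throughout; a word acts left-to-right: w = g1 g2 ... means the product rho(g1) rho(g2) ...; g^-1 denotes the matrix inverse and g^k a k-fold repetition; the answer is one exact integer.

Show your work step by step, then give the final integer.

rho(a^-1) = [[5, -2], [-2, 1]]
... * rho(b^-1) = [[4, -1], [-11, 3]]  ->  [[42, -11], [-19, 5]]
... * rho(c) = [[1, -3], [2, -5]]  ->  [[20, -71], [-9, 32]]
... * rho(a) = [[1, 2], [2, 5]]  ->  [[-122, -315], [55, 142]]
... * rho(c) = [[1, -3], [2, -5]]  ->  [[-752, 1941], [339, -875]]
... * rho(a^-1) = [[5, -2], [-2, 1]]  ->  [[-7642, 3445], [3445, -1553]]
... * rho(a^-1) = [[5, -2], [-2, 1]]  ->  [[-45100, 18729], [20331, -8443]]
... * rho(b) = [[3, 1], [11, 4]]  ->  [[70719, 29816], [-31880, -13441]]
... * rho(b) = [[3, 1], [11, 4]]  ->  [[540133, 189983], [-243491, -85644]]
... * rho(c^-1) = [[-5, 3], [-2, 1]]  ->  [[-3080631, 1810382], [1388743, -816117]]
... * rho(a) = [[1, 2], [2, 5]]  ->  [[540133, 2890648], [-243491, -1303099]]
... * rho(b^-1) = [[4, -1], [-11, 3]]  ->  [[-29636596, 8131811], [13360125, -3665806]]
... * rho(a) = [[1, 2], [2, 5]]  ->  [[-13372974, -18614137], [6028513, 8391220]]
... * rho(b) = [[3, 1], [11, 4]]  ->  [[-244874429, -87829522], [110388959, 39593393]]
... * rho(b) = [[3, 1], [11, 4]]  ->  [[-1700748029, -596192517], [766694200, 268762531]]
tr = -1700748029 + 268762531 = -1431985498

-1431985498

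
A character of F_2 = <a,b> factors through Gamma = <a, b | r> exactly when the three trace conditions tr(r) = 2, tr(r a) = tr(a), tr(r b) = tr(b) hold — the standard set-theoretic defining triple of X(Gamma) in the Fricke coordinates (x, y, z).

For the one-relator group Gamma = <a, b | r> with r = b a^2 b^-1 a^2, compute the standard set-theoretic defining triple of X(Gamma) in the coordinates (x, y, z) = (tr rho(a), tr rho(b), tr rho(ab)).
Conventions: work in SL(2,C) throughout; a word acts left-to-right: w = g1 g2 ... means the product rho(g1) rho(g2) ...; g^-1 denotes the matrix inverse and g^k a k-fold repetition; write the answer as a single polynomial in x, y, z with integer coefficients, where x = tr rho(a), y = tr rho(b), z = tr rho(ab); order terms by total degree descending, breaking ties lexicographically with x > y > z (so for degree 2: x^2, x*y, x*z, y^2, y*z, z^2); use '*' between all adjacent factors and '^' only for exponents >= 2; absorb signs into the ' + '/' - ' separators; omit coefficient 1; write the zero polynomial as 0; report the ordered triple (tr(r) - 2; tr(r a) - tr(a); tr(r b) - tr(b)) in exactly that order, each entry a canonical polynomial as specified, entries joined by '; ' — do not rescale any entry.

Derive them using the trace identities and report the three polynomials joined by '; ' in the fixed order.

tr(a b a) = tr(a) * tr(b a) - tr(b)   [square of a] = x*z - y
tr(a b a^2) = tr(a) * tr(a b a) - tr(a b)   [square of a] = x^2*z - x*y - z
use: tr(a^2 b a^2) = tr(a) * tr(a b a^2) - tr(a b a)   [square of a] = x^3*z - x^2*y - 2*x*z + y
apply: tr(b a b a) = tr(b a) * tr(b a) - tr(1)   [split at a repeated b] = z^2 - 2
tr(b a b) = tr(b) * tr(a b) - tr(a)   [square of b] = y*z - x
apply: tr(b a^2 b a) = tr(a) * tr(b a b a) - tr(b a b)   [square of a] = x*z^2 - y*z - x
use: tr(a^2) = tr(a) * tr(a) - tr(1)   [square of a] = x^2 - 2
tr(b a^2 b) = tr(b) * tr(a^2 b) - tr(a^2)   [square of b] = x*y*z - x^2 - y^2 + 2
apply: tr(a^2 b a^2 b) = tr(a) * tr(b a^2 b a) - tr(b a^2 b)   [square of a] = x^2*z^2 - 2*x*y*z + y^2 - 2
tr(b a^2 b^-1 a^2) = tr(a^2 b a^2) * tr(b) - tr(a^2 b a^2 b)   [inverse elimination on b] = x^3*y*z - x^2*y^2 - x^2*z^2 + 2
apply: tr(a^3 b a^2) = tr(a) * tr(a b a^3) - tr(a b a^2)  (reduce the a square) = x^4*z - x^3*y - 3*x^2*z + 2*x*y + z
tr(a^3 b a^2 b) = tr(a) * tr(a b a^2 b a) - tr(a b a^2 b)  (reduce the a square) = x^3*z^2 - 2*x^2*y*z + x*y^2 - x*z^2 + y*z - x
tr(b a^2 b^-1 a^3) = tr(a^3 b a^2) * tr(b) - tr(a^3 b a^2 b)  (eliminate b^-1) = x^4*y*z - x^3*y^2 - x^3*z^2 - x^2*y*z + x*y^2 + x*z^2 + x
use: tr(b^2 a^3) = tr(a) * tr(a b^2 a) - tr(a b^2)  (reduce the a square) = x^2*y*z - x^3 - x*y^2 - y*z + 3*x
tr(a^2 b^2 a^2) = tr(a) * tr(b^2 a^3) - tr(b^2 a^2)  (reduce the a square) = x^3*y*z - x^4 - x^2*y^2 - 2*x*y*z + 4*x^2 + y^2 - 2
apply: tr(b a^2 b^2 a) = tr(b) * tr(a b a^2 b) - tr(a b a^2)  (reduce the b square) = x*y*z^2 - x^2*z - y^2*z + z
use: tr(b a^2 b^2) = tr(b) * tr(b a^2 b) - tr(b a^2)  (reduce the b square) = x*y^2*z - x^2*y - y^3 - x*z + 3*y
apply: tr(a^2 b^2 a^2 b) = tr(a) * tr(b a^2 b^2 a) - tr(b a^2 b^2)  (reduce the a square) = x^2*y*z^2 - x^3*z - 2*x*y^2*z + x^2*y + y^3 + 2*x*z - 3*y
tr(b a^2 b^-1 a^2 b) = tr(a^2 b^2 a^2) * tr(b) - tr(a^2 b^2 a^2 b)  (eliminate b^-1) = x^3*y^2*z - x^4*y - x^2*y^3 - x^2*y*z^2 + x^3*z + 3*x^2*y - 2*x*z + y
assemble the triple (tr(r) - 2; tr(r a) - x; tr(r b) - y)

x^3*y*z - x^2*y^2 - x^2*z^2; x^4*y*z - x^3*y^2 - x^3*z^2 - x^2*y*z + x*y^2 + x*z^2; x^3*y^2*z - x^4*y - x^2*y^3 - x^2*y*z^2 + x^3*z + 3*x^2*y - 2*x*z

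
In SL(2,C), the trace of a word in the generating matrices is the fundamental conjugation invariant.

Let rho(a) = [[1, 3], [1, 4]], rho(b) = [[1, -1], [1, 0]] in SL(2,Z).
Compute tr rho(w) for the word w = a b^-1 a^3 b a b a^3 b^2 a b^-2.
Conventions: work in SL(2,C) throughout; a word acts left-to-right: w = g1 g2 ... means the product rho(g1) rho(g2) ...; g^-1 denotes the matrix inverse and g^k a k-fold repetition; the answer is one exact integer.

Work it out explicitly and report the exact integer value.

53275

rho(a) = [[1, 3], [1, 4]]
... * rho(b^-1) = [[0, 1], [-1, 1]]  ->  [[-3, 4], [-4, 5]]
... * rho(a) = [[1, 3], [1, 4]]  ->  [[1, 7], [1, 8]]
... * rho(a) = [[1, 3], [1, 4]]  ->  [[8, 31], [9, 35]]
... * rho(a) = [[1, 3], [1, 4]]  ->  [[39, 148], [44, 167]]
... * rho(b) = [[1, -1], [1, 0]]  ->  [[187, -39], [211, -44]]
... * rho(a) = [[1, 3], [1, 4]]  ->  [[148, 405], [167, 457]]
... * rho(b) = [[1, -1], [1, 0]]  ->  [[553, -148], [624, -167]]
... * rho(a) = [[1, 3], [1, 4]]  ->  [[405, 1067], [457, 1204]]
... * rho(a) = [[1, 3], [1, 4]]  ->  [[1472, 5483], [1661, 6187]]
... * rho(a) = [[1, 3], [1, 4]]  ->  [[6955, 26348], [7848, 29731]]
... * rho(b) = [[1, -1], [1, 0]]  ->  [[33303, -6955], [37579, -7848]]
... * rho(b) = [[1, -1], [1, 0]]  ->  [[26348, -33303], [29731, -37579]]
... * rho(a) = [[1, 3], [1, 4]]  ->  [[-6955, -54168], [-7848, -61123]]
... * rho(b^-1) = [[0, 1], [-1, 1]]  ->  [[54168, -61123], [61123, -68971]]
... * rho(b^-1) = [[0, 1], [-1, 1]]  ->  [[61123, -6955], [68971, -7848]]
tr = 61123 + -7848 = 53275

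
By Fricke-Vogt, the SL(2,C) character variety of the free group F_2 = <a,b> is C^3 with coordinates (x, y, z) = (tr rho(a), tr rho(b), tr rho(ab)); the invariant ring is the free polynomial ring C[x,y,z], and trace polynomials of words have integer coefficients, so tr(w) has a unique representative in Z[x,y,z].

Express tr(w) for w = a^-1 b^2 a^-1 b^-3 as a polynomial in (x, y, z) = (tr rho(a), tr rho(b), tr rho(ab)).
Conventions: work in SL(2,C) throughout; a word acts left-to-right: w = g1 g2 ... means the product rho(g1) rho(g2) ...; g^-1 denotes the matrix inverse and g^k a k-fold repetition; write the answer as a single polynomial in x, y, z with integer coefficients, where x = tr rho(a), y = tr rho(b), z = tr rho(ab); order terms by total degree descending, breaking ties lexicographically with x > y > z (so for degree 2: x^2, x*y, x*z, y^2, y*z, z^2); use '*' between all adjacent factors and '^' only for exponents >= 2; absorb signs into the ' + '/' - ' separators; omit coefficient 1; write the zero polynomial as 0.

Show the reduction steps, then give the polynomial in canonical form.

x*y^4*z - x^2*y^3 - y^5 - y^3*z^2 - x*y^2*z + x^2*y + 5*y^3 + y*z^2 + x*z - 5*y

trace(a^-1) = trace(a) = x
trace(a^-1 b) = trace(b) * trace(a) - trace(b a)   [inverse elimination on a] = x*y - z
and trace(b^-1 a^-1) = trace(a^-1) * trace(b) - trace(a^-1 b)   [inverse elimination on b] = z
and trace(a^2 b) = trace(a) * trace(b a) - trace(b)   [square of a] = x*z - y
trace(a^2) = trace(a) * trace(a) - trace(1)   [square of a] = x^2 - 2
and trace(a b^2 a) = trace(b) * trace(a^2 b) - trace(a^2)   [square of b] = x*y*z - x^2 - y^2 + 2
next, trace(a b a b) = trace(a b) * trace(a b) - trace(1)   [split at a repeated a] = z^2 - 2
trace(a b^2 a b) = trace(b) * trace(a b a b) - trace(a b a)   [square of b] = y*z^2 - x*z - y
trace(b^2 a b^-1 a) = trace(a b^2 a) * trace(b) - trace(a b^2 a b)   [inverse elimination on b] = x*y^2*z - x^2*y - y^3 - y*z^2 + x*z + 3*y
next, trace(a^-1 b^2 a b^-1) = trace(b^2 a b^-1) * trace(a) - trace(b^2 a b^-1 a)   [inverse elimination on a] = -x*y^2*z + x^2*y + y^3 + y*z^2 - 3*y
next, trace(b^2) = trace(b) * trace(b) - trace(1)   [square of b] = y^2 - 2
and trace(a^-1 b^2 a b^-2) = trace(a^-1 b^2 a b^-1) * trace(b) - trace(a^-1 b^2 a)   [inverse elimination on b] = -x*y^3*z + x^2*y^2 + y^4 + y^2*z^2 - 4*y^2 + 2
trace(b^-3 a^-1 b^2 a) = trace(a^-1 b^2 a b^-2) * trace(b) - trace(a^-1 b^2 a b^-1)   [inverse elimination on b] = -x*y^4*z + x^2*y^3 + y^5 + y^3*z^2 + x*y^2*z - x^2*y - 5*y^3 - y*z^2 + 5*y
trace(a^-1 b^2 a^-1 b^-3) = trace(b^-3 a^-1 b^2) * trace(a) - trace(b^-3 a^-1 b^2 a)   [inverse elimination on a] = x*y^4*z - x^2*y^3 - y^5 - y^3*z^2 - x*y^2*z + x^2*y + 5*y^3 + y*z^2 + x*z - 5*y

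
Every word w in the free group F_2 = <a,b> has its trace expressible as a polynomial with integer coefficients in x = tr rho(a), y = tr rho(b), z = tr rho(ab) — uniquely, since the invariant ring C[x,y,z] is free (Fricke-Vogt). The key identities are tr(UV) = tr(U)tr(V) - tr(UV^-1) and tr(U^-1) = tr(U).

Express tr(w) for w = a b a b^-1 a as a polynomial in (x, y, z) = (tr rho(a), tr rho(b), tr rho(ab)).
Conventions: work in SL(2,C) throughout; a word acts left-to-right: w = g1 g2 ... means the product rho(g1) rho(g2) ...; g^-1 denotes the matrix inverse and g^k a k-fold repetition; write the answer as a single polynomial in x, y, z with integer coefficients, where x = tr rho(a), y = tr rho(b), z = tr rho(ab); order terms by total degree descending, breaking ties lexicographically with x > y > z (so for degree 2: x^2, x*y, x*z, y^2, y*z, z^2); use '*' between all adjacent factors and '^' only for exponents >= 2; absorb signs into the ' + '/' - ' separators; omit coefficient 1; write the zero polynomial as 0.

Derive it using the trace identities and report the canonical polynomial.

tr(a b a) = tr(a) * tr(b a) - tr(b)  (reduce the a square) = x*z - y
tr(a^2 b a) = tr(a) * tr(a b a) - tr(a b)  (reduce the a square) = x^2*z - x*y - z
tr(b a b a) = tr(a b) * tr(a b) - tr(1)  (split on a) = z^2 - 2
tr(b a b) = tr(b) * tr(a b) - tr(a)  (reduce the b square) = y*z - x
tr(a^2 b a b) = tr(a) * tr(b a b a) - tr(b a b)  (reduce the a square) = x*z^2 - y*z - x
tr(a b a b^-1 a) = tr(a^2 b a) * tr(b) - tr(a^2 b a b)  (eliminate b^-1) = x^2*y*z - x*y^2 - x*z^2 + x

x^2*y*z - x*y^2 - x*z^2 + x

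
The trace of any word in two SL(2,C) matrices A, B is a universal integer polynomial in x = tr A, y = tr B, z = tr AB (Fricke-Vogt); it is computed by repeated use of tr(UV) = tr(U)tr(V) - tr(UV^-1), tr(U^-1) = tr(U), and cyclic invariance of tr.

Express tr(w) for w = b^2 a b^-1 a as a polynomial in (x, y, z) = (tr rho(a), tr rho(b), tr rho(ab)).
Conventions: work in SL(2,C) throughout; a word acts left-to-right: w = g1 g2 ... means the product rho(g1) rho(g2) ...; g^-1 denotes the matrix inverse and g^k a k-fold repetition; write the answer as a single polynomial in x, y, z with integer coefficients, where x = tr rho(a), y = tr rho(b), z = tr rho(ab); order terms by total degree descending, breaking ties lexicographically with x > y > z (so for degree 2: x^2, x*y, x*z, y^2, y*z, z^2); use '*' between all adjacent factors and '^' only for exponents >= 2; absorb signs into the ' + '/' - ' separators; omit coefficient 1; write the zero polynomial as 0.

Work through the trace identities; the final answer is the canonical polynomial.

x*y^2*z - x^2*y - y^3 - y*z^2 + x*z + 3*y

trace(b^2 a) = trace(b)*trace(a b) - trace(a) = y*z - x
trace(b^2) = trace(b)*trace(b) - trace(1) = y^2 - 2
and trace(a b^2 a) = trace(a)*trace(b^2 a) - trace(b^2) = x*y*z - x^2 - y^2 + 2
next, trace(a b a b) = trace(a b)*trace(a b) - trace(1) = z^2 - 2
trace(a b a) = trace(a)*trace(b a) - trace(b) = x*z - y
trace(a b^2 a b) = trace(b)*trace(a b a b) - trace(a b a) = y*z^2 - x*z - y
trace(b^2 a b^-1 a) = trace(a b^2 a)*trace(b) - trace(a b^2 a b) = x*y^2*z - x^2*y - y^3 - y*z^2 + x*z + 3*y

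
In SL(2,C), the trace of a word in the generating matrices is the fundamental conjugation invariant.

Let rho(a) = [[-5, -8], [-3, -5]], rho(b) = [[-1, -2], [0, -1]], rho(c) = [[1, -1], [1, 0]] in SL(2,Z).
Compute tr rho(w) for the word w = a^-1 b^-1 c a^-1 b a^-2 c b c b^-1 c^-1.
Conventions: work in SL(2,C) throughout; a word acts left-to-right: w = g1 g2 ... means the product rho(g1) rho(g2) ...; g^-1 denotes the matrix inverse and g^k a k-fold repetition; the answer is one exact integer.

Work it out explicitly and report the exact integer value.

rho(a^-1) = [[-5, 8], [3, -5]]
... * rho(b^-1) = [[-1, 2], [0, -1]]  ->  [[5, -18], [-3, 11]]
... * rho(c) = [[1, -1], [1, 0]]  ->  [[-13, -5], [8, 3]]
... * rho(a^-1) = [[-5, 8], [3, -5]]  ->  [[50, -79], [-31, 49]]
... * rho(b) = [[-1, -2], [0, -1]]  ->  [[-50, -21], [31, 13]]
... * rho(a^-1) = [[-5, 8], [3, -5]]  ->  [[187, -295], [-116, 183]]
... * rho(a^-1) = [[-5, 8], [3, -5]]  ->  [[-1820, 2971], [1129, -1843]]
... * rho(c) = [[1, -1], [1, 0]]  ->  [[1151, 1820], [-714, -1129]]
... * rho(b) = [[-1, -2], [0, -1]]  ->  [[-1151, -4122], [714, 2557]]
... * rho(c) = [[1, -1], [1, 0]]  ->  [[-5273, 1151], [3271, -714]]
... * rho(b^-1) = [[-1, 2], [0, -1]]  ->  [[5273, -11697], [-3271, 7256]]
... * rho(c^-1) = [[0, 1], [-1, 1]]  ->  [[11697, -6424], [-7256, 3985]]
tr = 11697 + 3985 = 15682

15682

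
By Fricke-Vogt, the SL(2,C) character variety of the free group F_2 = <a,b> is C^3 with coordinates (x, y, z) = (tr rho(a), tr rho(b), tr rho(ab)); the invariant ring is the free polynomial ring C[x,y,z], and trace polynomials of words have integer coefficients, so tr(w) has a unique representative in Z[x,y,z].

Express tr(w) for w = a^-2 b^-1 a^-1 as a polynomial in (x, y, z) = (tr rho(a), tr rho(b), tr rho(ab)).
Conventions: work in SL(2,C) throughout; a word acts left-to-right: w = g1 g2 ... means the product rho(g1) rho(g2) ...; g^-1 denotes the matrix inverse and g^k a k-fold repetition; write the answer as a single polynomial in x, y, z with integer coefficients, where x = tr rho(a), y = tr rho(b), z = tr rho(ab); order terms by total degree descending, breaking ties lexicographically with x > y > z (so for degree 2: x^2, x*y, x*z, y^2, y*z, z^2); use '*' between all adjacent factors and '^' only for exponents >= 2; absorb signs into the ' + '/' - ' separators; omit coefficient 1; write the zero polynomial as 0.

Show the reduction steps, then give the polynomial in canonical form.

trace(a^-1) = trace(a) = x
trace(a^-1 b) = trace(b)*trace(a) - trace(b a)   [inverse elimination on a] = x*y - z
trace(a^-1 b^-1) = trace(a^-1)*trace(b) - trace(a^-1 b)   [inverse elimination on b] = z
trace(a^-1 b^-1 a^-1) = trace(a^-1 b^-1)*trace(a) - trace(a^-1 b^-1 a)   [inverse elimination on a] = x*z - y
trace(a^-2 b^-1 a^-1) = trace(a^-1 b^-1 a^-1)*trace(a) - trace(a^-1 b^-1)   [inverse elimination on a] = x^2*z - x*y - z

x^2*z - x*y - z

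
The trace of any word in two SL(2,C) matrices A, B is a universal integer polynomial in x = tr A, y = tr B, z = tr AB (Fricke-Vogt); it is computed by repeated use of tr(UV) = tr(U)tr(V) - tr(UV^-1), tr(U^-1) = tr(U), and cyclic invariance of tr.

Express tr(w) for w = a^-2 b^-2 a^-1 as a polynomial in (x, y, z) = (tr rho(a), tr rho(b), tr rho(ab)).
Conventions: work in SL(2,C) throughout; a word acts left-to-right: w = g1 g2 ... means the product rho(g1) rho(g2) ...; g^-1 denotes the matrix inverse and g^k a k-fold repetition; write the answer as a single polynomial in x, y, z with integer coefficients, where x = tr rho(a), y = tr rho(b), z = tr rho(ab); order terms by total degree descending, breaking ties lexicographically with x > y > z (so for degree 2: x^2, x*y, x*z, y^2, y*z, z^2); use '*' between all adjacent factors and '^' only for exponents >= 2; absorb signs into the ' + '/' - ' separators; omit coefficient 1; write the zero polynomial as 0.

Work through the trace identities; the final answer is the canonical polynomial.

so trace(b^-1) = trace(b) = y
so trace(b^-1 a) = trace(a) * trace(b) - trace(a b) = x*y - z
trace(a^-1 b^-1) = trace(b^-1) * trace(a) - trace(b^-1 a) = z
so trace(b^-1 a^-2) = trace(a^-1 b^-1) * trace(a) - trace(a^-1 b^-1 a) = x*z - y
reduce: trace(a^-3 b^-1) = trace(b^-1 a^-2) * trace(a) - trace(b^-1 a^-1) = x^2*z - x*y - z
reduce: trace(a^-2) = trace(a^-1) * trace(a) - trace(1) = x^2 - 2
reduce: trace(a^-3) = trace(a^-2) * trace(a) - trace(a^-1) = x^3 - 3*x
reduce: trace(a^-2 b^-2 a^-1) = trace(a^-3 b^-1) * trace(b) - trace(a^-3) = x^2*y*z - x^3 - x*y^2 - y*z + 3*x

x^2*y*z - x^3 - x*y^2 - y*z + 3*x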